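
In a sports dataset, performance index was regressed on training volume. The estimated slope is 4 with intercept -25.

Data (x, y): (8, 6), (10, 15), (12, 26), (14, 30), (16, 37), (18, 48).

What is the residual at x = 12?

ŷ = -25 + 4·12 = 23
r = 26 − 23 = 3

r = 3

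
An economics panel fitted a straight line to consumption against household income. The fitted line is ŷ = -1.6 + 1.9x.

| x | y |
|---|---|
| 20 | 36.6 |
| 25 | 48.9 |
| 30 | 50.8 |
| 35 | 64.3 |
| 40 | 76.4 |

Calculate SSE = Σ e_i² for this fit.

SSE = 34.56

x=20: ŷ = -1.6 + 1.9·20 = 36.4; e = 36.6 − 36.4 = 0.2
x=25: ŷ = -1.6 + 1.9·25 = 45.9; e = 48.9 − 45.9 = 3
x=30: ŷ = -1.6 + 1.9·30 = 55.4; e = 50.8 − 55.4 = -4.6
x=35: ŷ = -1.6 + 1.9·35 = 64.9; e = 64.3 − 64.9 = -0.6
x=40: ŷ = -1.6 + 1.9·40 = 74.4; e = 76.4 − 74.4 = 2
SSE = 0.04 + 9 + 21.16 + 0.36 + 4 = 34.56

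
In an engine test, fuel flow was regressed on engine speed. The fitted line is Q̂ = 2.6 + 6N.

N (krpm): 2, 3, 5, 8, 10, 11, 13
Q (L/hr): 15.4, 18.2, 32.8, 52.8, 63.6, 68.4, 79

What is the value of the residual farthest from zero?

N=2: Q̂ = 2.6 + 6·2 = 14.6; r = 15.4 − 14.6 = 0.8
N=3: Q̂ = 2.6 + 6·3 = 20.6; r = 18.2 − 20.6 = -2.4
N=5: Q̂ = 2.6 + 6·5 = 32.6; r = 32.8 − 32.6 = 0.2
N=8: Q̂ = 2.6 + 6·8 = 50.6; r = 52.8 − 50.6 = 2.2
N=10: Q̂ = 2.6 + 6·10 = 62.6; r = 63.6 − 62.6 = 1
N=11: Q̂ = 2.6 + 6·11 = 68.6; r = 68.4 − 68.6 = -0.2
N=13: Q̂ = 2.6 + 6·13 = 80.6; r = 79 − 80.6 = -1.6
Largest |r| is 2.4 at N = 3, residual -2.4.

r = -2.4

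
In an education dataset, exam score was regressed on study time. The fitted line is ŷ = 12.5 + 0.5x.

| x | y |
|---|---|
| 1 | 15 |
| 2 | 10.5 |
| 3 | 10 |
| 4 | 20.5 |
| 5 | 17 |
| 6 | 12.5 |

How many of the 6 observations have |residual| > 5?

x=1: ŷ = 12.5 + 0.5·1 = 13; r = 15 − 13 = 2
x=2: ŷ = 12.5 + 0.5·2 = 13.5; r = 10.5 − 13.5 = -3
x=3: ŷ = 12.5 + 0.5·3 = 14; r = 10 − 14 = -4
x=4: ŷ = 12.5 + 0.5·4 = 14.5; r = 20.5 − 14.5 = 6
x=5: ŷ = 12.5 + 0.5·5 = 15; r = 17 − 15 = 2
x=6: ŷ = 12.5 + 0.5·6 = 15.5; r = 12.5 − 15.5 = -3
|r| > 5: x=4 (|r|=6) → 1

1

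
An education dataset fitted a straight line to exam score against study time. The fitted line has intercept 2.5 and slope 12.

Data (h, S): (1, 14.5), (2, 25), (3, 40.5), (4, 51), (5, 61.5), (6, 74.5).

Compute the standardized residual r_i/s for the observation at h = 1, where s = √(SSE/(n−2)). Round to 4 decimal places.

0.0000

h=1: ŷ = 2.5 + 12·1 = 14.5; r = 14.5 − 14.5 = 0
h=2: ŷ = 2.5 + 12·2 = 26.5; r = 25 − 26.5 = -1.5
h=3: ŷ = 2.5 + 12·3 = 38.5; r = 40.5 − 38.5 = 2
h=4: ŷ = 2.5 + 12·4 = 50.5; r = 51 − 50.5 = 0.5
h=5: ŷ = 2.5 + 12·5 = 62.5; r = 61.5 − 62.5 = -1
h=6: ŷ = 2.5 + 12·6 = 74.5; r = 74.5 − 74.5 = 0
SSE = 0 + 2.25 + 4 + 0.25 + 1 + 0 = 7.5
s = √(7.5/4) = 1.36931
r/s = 0 / 1.36931 = 0.0000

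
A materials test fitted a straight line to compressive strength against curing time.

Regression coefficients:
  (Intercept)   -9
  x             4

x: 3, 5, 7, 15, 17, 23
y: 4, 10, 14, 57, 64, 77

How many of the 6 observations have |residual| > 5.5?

x=3: ŷ = -9 + 4·3 = 3; e = 4 − 3 = 1
x=5: ŷ = -9 + 4·5 = 11; e = 10 − 11 = -1
x=7: ŷ = -9 + 4·7 = 19; e = 14 − 19 = -5
x=15: ŷ = -9 + 4·15 = 51; e = 57 − 51 = 6
x=17: ŷ = -9 + 4·17 = 59; e = 64 − 59 = 5
x=23: ŷ = -9 + 4·23 = 83; e = 77 − 83 = -6
|e| > 5.5: x=15 (|e|=6), x=23 (|e|=6) → 2

2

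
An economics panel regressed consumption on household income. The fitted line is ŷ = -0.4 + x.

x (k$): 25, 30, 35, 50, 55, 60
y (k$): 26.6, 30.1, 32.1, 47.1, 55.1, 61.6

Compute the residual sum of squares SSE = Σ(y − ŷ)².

SSE = 21

x=25: ŷ = -0.4 + 25 = 24.6; e = 26.6 − 24.6 = 2
x=30: ŷ = -0.4 + 30 = 29.6; e = 30.1 − 29.6 = 0.5
x=35: ŷ = -0.4 + 35 = 34.6; e = 32.1 − 34.6 = -2.5
x=50: ŷ = -0.4 + 50 = 49.6; e = 47.1 − 49.6 = -2.5
x=55: ŷ = -0.4 + 55 = 54.6; e = 55.1 − 54.6 = 0.5
x=60: ŷ = -0.4 + 60 = 59.6; e = 61.6 − 59.6 = 2
SSE = 4 + 0.25 + 6.25 + 6.25 + 0.25 + 4 = 21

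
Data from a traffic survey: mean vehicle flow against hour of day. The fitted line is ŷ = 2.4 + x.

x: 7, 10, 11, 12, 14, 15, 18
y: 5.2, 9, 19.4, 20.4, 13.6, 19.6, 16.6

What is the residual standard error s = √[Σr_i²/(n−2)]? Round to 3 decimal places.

x=7: ŷ = 2.4 + 7 = 9.4; r = 5.2 − 9.4 = -4.2
x=10: ŷ = 2.4 + 10 = 12.4; r = 9 − 12.4 = -3.4
x=11: ŷ = 2.4 + 11 = 13.4; r = 19.4 − 13.4 = 6
x=12: ŷ = 2.4 + 12 = 14.4; r = 20.4 − 14.4 = 6
x=14: ŷ = 2.4 + 14 = 16.4; r = 13.6 − 16.4 = -2.8
x=15: ŷ = 2.4 + 15 = 17.4; r = 19.6 − 17.4 = 2.2
x=18: ŷ = 2.4 + 18 = 20.4; r = 16.6 − 20.4 = -3.8
SSE = 17.64 + 11.56 + 36 + 36 + 7.84 + 4.84 + 14.44 = 128.32
s = √(128.32/5) = √25.664 ≈ 5.066

s = 5.066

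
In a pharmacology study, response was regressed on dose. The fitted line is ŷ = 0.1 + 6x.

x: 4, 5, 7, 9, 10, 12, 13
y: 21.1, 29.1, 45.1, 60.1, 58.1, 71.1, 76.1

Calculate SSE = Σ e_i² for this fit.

x=4: ŷ = 0.1 + 6·4 = 24.1; e = 21.1 − 24.1 = -3
x=5: ŷ = 0.1 + 6·5 = 30.1; e = 29.1 − 30.1 = -1
x=7: ŷ = 0.1 + 6·7 = 42.1; e = 45.1 − 42.1 = 3
x=9: ŷ = 0.1 + 6·9 = 54.1; e = 60.1 − 54.1 = 6
x=10: ŷ = 0.1 + 6·10 = 60.1; e = 58.1 − 60.1 = -2
x=12: ŷ = 0.1 + 6·12 = 72.1; e = 71.1 − 72.1 = -1
x=13: ŷ = 0.1 + 6·13 = 78.1; e = 76.1 − 78.1 = -2
SSE = 9 + 1 + 9 + 36 + 4 + 1 + 4 = 64

SSE = 64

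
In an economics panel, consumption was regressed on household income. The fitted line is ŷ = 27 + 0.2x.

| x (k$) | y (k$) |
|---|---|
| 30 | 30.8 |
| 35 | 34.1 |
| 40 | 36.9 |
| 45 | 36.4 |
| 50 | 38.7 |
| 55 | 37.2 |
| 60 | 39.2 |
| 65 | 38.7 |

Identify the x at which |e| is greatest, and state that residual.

x = 30, e = -2.2

x=30: ŷ = 27 + 0.2·30 = 33; e = 30.8 − 33 = -2.2
x=35: ŷ = 27 + 0.2·35 = 34; e = 34.1 − 34 = 0.1
x=40: ŷ = 27 + 0.2·40 = 35; e = 36.9 − 35 = 1.9
x=45: ŷ = 27 + 0.2·45 = 36; e = 36.4 − 36 = 0.4
x=50: ŷ = 27 + 0.2·50 = 37; e = 38.7 − 37 = 1.7
x=55: ŷ = 27 + 0.2·55 = 38; e = 37.2 − 38 = -0.8
x=60: ŷ = 27 + 0.2·60 = 39; e = 39.2 − 39 = 0.2
x=65: ŷ = 27 + 0.2·65 = 40; e = 38.7 − 40 = -1.3
Largest |e| is 2.2 at x = 30, residual -2.2.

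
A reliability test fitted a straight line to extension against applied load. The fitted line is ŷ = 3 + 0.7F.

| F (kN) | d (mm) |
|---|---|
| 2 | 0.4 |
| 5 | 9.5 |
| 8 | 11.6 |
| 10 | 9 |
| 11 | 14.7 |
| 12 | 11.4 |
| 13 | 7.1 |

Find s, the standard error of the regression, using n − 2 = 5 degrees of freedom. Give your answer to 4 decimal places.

s = 3.8987

F=2: ŷ = 3 + 0.7·2 = 4.4; r = 0.4 − 4.4 = -4
F=5: ŷ = 3 + 0.7·5 = 6.5; r = 9.5 − 6.5 = 3
F=8: ŷ = 3 + 0.7·8 = 8.6; r = 11.6 − 8.6 = 3
F=10: ŷ = 3 + 0.7·10 = 10; r = 9 − 10 = -1
F=11: ŷ = 3 + 0.7·11 = 10.7; r = 14.7 − 10.7 = 4
F=12: ŷ = 3 + 0.7·12 = 11.4; r = 11.4 − 11.4 = 0
F=13: ŷ = 3 + 0.7·13 = 12.1; r = 7.1 − 12.1 = -5
SSE = 16 + 9 + 9 + 1 + 16 + 0 + 25 = 76
s = √(76/5) = √15.2 ≈ 3.8987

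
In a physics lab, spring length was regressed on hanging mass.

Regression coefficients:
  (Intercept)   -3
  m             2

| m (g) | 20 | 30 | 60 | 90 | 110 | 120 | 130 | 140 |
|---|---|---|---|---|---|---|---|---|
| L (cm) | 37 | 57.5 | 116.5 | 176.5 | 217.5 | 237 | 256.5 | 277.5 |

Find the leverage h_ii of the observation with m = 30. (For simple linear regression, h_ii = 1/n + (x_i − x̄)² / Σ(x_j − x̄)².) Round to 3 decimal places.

m̄ = (20 + 30 + 60 + 90 + 110 + 120 + 130 + 140)/8 = 87.5
Σ(m − m̄)² = 4556.25 + 3306.25 + 756.25 + 6.25 + 506.25 + 1056.25 + 1806.25 + 2756.25 = 14750
h = 1/8 + (-57.5)²/14750 = 0.125 + 0.224153 = 0.349

h = 0.349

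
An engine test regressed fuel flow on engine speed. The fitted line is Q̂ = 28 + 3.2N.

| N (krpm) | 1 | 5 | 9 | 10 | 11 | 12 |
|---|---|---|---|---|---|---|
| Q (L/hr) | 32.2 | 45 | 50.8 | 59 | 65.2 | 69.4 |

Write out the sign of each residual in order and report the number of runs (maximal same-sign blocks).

3 runs

N=1: Q̂ = 28 + 3.2·1 = 31.2; r = 32.2 − 31.2 = 1
N=5: Q̂ = 28 + 3.2·5 = 44; r = 45 − 44 = 1
N=9: Q̂ = 28 + 3.2·9 = 56.8; r = 50.8 − 56.8 = -6
N=10: Q̂ = 28 + 3.2·10 = 60; r = 59 − 60 = -1
N=11: Q̂ = 28 + 3.2·11 = 63.2; r = 65.2 − 63.2 = 2
N=12: Q̂ = 28 + 3.2·12 = 66.4; r = 69.4 − 66.4 = 3
Signs: + + − − + +
Runs: +×2, −×2, +×2 → 3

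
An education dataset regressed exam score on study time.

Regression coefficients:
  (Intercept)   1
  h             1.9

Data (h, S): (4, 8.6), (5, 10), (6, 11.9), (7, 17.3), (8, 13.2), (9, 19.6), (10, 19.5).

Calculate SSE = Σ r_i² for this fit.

SSE = 21

h=4: ŷ = 1 + 1.9·4 = 8.6; r = 8.6 − 8.6 = 0
h=5: ŷ = 1 + 1.9·5 = 10.5; r = 10 − 10.5 = -0.5
h=6: ŷ = 1 + 1.9·6 = 12.4; r = 11.9 − 12.4 = -0.5
h=7: ŷ = 1 + 1.9·7 = 14.3; r = 17.3 − 14.3 = 3
h=8: ŷ = 1 + 1.9·8 = 16.2; r = 13.2 − 16.2 = -3
h=9: ŷ = 1 + 1.9·9 = 18.1; r = 19.6 − 18.1 = 1.5
h=10: ŷ = 1 + 1.9·10 = 20; r = 19.5 − 20 = -0.5
SSE = 0 + 0.25 + 0.25 + 9 + 9 + 2.25 + 0.25 = 21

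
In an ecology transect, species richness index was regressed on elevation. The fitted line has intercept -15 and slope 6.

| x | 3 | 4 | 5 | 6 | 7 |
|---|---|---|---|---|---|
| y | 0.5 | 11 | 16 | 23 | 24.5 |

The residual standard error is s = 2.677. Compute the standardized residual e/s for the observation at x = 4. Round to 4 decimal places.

0.7471

ŷ = -15 + 6·4 = 9
e = 11 − 9 = 2
e/s = 2 / 2.677 = 0.7471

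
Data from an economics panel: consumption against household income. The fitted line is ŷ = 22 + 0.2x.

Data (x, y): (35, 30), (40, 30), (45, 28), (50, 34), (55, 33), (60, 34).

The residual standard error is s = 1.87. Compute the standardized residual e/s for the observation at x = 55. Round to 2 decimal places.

ŷ = 22 + 0.2·55 = 33
e = 33 − 33 = 0
e/s = 0 / 1.87 = 0.00

0.00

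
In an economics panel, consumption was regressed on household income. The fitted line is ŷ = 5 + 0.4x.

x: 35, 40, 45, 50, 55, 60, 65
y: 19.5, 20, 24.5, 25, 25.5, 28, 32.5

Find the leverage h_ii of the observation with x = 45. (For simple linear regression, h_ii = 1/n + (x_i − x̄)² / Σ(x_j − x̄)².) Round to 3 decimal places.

x̄ = (35 + 40 + 45 + 50 + 55 + 60 + 65)/7 = 50
Σ(x − x̄)² = 225 + 100 + 25 + 0 + 25 + 100 + 225 = 700
h = 1/7 + (-5)²/700 = 0.142857 + 0.0357143 = 0.179

h = 0.179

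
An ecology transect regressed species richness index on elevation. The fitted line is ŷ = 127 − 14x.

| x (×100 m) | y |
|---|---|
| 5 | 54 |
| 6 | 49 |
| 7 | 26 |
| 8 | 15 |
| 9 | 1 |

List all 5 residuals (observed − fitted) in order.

x=5: ŷ = 127 − 14·5 = 57; r = 54 − 57 = -3
x=6: ŷ = 127 − 14·6 = 43; r = 49 − 43 = 6
x=7: ŷ = 127 − 14·7 = 29; r = 26 − 29 = -3
x=8: ŷ = 127 − 14·8 = 15; r = 15 − 15 = 0
x=9: ŷ = 127 − 14·9 = 1; r = 1 − 1 = 0

-3, 6, -3, 0, 0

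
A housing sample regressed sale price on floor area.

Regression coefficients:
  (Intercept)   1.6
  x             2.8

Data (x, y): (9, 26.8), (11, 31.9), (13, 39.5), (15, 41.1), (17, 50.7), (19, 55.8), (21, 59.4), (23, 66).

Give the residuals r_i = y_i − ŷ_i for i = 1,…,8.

x=9: ŷ = 1.6 + 2.8·9 = 26.8; r = 26.8 − 26.8 = 0
x=11: ŷ = 1.6 + 2.8·11 = 32.4; r = 31.9 − 32.4 = -0.5
x=13: ŷ = 1.6 + 2.8·13 = 38; r = 39.5 − 38 = 1.5
x=15: ŷ = 1.6 + 2.8·15 = 43.6; r = 41.1 − 43.6 = -2.5
x=17: ŷ = 1.6 + 2.8·17 = 49.2; r = 50.7 − 49.2 = 1.5
x=19: ŷ = 1.6 + 2.8·19 = 54.8; r = 55.8 − 54.8 = 1
x=21: ŷ = 1.6 + 2.8·21 = 60.4; r = 59.4 − 60.4 = -1
x=23: ŷ = 1.6 + 2.8·23 = 66; r = 66 − 66 = 0

0, -0.5, 1.5, -2.5, 1.5, 1, -1, 0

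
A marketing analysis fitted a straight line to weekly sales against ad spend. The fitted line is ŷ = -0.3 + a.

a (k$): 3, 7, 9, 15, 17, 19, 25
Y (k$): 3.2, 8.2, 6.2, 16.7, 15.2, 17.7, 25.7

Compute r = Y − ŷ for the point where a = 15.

r = 2

ŷ = -0.3 + 15 = 14.7
r = 16.7 − 14.7 = 2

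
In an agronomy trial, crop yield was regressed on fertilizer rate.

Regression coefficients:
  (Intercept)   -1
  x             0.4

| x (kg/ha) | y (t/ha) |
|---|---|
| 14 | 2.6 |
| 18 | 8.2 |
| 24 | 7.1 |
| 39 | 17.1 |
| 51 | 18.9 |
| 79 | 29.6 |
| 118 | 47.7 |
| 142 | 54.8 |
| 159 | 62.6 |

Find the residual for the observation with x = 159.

ŷ = -1 + 0.4·159 = 62.6
e = 62.6 − 62.6 = 0

e = 0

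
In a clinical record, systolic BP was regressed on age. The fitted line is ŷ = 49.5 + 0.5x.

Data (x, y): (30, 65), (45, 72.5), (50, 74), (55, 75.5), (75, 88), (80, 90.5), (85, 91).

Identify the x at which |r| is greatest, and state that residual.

x=30: ŷ = 49.5 + 0.5·30 = 64.5; r = 65 − 64.5 = 0.5
x=45: ŷ = 49.5 + 0.5·45 = 72; r = 72.5 − 72 = 0.5
x=50: ŷ = 49.5 + 0.5·50 = 74.5; r = 74 − 74.5 = -0.5
x=55: ŷ = 49.5 + 0.5·55 = 77; r = 75.5 − 77 = -1.5
x=75: ŷ = 49.5 + 0.5·75 = 87; r = 88 − 87 = 1
x=80: ŷ = 49.5 + 0.5·80 = 89.5; r = 90.5 − 89.5 = 1
x=85: ŷ = 49.5 + 0.5·85 = 92; r = 91 − 92 = -1
Largest |r| is 1.5 at x = 55, residual -1.5.

x = 55, r = -1.5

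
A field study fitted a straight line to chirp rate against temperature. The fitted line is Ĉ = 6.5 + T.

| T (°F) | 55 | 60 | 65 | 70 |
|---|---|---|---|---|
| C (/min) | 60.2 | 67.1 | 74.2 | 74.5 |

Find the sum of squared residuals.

SSE = 13.34

T=55: Ĉ = 6.5 + 55 = 61.5; r = 60.2 − 61.5 = -1.3
T=60: Ĉ = 6.5 + 60 = 66.5; r = 67.1 − 66.5 = 0.6
T=65: Ĉ = 6.5 + 65 = 71.5; r = 74.2 − 71.5 = 2.7
T=70: Ĉ = 6.5 + 70 = 76.5; r = 74.5 − 76.5 = -2
SSE = 1.69 + 0.36 + 7.29 + 4 = 13.34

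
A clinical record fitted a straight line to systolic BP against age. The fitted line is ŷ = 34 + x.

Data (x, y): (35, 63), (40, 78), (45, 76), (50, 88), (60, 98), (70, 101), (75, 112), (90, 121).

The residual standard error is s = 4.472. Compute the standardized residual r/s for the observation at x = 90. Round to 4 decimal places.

ŷ = 34 + 90 = 124
r = 121 − 124 = -3
r/s = -3 / 4.472 = -0.6708

-0.6708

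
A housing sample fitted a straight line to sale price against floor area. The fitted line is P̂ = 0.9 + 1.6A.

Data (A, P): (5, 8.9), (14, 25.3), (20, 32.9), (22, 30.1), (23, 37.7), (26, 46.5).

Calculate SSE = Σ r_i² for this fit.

A=5: P̂ = 0.9 + 1.6·5 = 8.9; r = 8.9 − 8.9 = 0
A=14: P̂ = 0.9 + 1.6·14 = 23.3; r = 25.3 − 23.3 = 2
A=20: P̂ = 0.9 + 1.6·20 = 32.9; r = 32.9 − 32.9 = 0
A=22: P̂ = 0.9 + 1.6·22 = 36.1; r = 30.1 − 36.1 = -6
A=23: P̂ = 0.9 + 1.6·23 = 37.7; r = 37.7 − 37.7 = 0
A=26: P̂ = 0.9 + 1.6·26 = 42.5; r = 46.5 − 42.5 = 4
SSE = 0 + 4 + 0 + 36 + 0 + 16 = 56

SSE = 56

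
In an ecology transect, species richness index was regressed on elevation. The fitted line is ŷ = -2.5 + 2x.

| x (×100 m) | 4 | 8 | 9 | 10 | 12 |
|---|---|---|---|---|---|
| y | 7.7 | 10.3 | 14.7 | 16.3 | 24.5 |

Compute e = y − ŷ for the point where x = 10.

ŷ = -2.5 + 2·10 = 17.5
e = 16.3 − 17.5 = -1.2

e = -1.2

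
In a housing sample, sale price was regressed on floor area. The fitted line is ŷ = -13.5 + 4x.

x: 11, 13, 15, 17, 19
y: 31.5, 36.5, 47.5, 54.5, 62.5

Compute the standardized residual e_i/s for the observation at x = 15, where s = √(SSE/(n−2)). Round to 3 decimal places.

0.707

x=11: ŷ = -13.5 + 4·11 = 30.5; e = 31.5 − 30.5 = 1
x=13: ŷ = -13.5 + 4·13 = 38.5; e = 36.5 − 38.5 = -2
x=15: ŷ = -13.5 + 4·15 = 46.5; e = 47.5 − 46.5 = 1
x=17: ŷ = -13.5 + 4·17 = 54.5; e = 54.5 − 54.5 = 0
x=19: ŷ = -13.5 + 4·19 = 62.5; e = 62.5 − 62.5 = 0
SSE = 1 + 4 + 1 + 0 + 0 = 6
s = √(6/3) = 1.41421
e/s = 1 / 1.41421 = 0.707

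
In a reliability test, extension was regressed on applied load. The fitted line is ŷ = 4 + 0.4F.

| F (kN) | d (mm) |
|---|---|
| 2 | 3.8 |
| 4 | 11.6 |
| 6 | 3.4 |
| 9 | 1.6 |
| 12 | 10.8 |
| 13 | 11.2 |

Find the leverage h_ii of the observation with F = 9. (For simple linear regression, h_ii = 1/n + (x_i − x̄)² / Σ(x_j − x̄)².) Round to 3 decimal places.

F̄ = (2 + 4 + 6 + 9 + 12 + 13)/6 = 7.66667
Σ(F − F̄)² = 32.1111 + 13.4444 + 2.77778 + 1.77778 + 18.7778 + 28.4444 = 97.3333
h = 1/6 + (1.33333)²/97.3333 = 0.166667 + 0.0182648 = 0.185

h = 0.185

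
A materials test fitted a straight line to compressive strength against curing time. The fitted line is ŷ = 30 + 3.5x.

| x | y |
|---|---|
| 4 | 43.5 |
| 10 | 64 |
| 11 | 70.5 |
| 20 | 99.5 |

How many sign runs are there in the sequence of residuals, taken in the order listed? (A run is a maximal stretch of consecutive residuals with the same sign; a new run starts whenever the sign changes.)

3 runs

x=4: ŷ = 30 + 3.5·4 = 44; r = 43.5 − 44 = -0.5
x=10: ŷ = 30 + 3.5·10 = 65; r = 64 − 65 = -1
x=11: ŷ = 30 + 3.5·11 = 68.5; r = 70.5 − 68.5 = 2
x=20: ŷ = 30 + 3.5·20 = 100; r = 99.5 − 100 = -0.5
Signs: − − + −
Runs: −×2, +×1, −×1 → 3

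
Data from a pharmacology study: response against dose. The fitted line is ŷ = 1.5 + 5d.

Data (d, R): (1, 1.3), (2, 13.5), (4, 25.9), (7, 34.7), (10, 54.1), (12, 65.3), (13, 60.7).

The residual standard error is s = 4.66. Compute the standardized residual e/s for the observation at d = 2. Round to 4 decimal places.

ŷ = 1.5 + 5·2 = 11.5
e = 13.5 − 11.5 = 2
e/s = 2 / 4.66 = 0.4292

0.4292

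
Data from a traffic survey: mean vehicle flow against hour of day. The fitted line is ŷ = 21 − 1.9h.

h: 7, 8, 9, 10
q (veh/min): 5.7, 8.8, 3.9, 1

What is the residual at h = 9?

ŷ = 21 − 1.9·9 = 3.9
e = 3.9 − 3.9 = 0

e = 0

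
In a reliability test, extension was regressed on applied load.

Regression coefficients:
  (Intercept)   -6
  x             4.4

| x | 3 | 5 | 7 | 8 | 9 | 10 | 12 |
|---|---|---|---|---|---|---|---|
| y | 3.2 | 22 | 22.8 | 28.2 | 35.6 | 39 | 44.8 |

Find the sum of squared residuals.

SSE = 66

x=3: ŷ = -6 + 4.4·3 = 7.2; r = 3.2 − 7.2 = -4
x=5: ŷ = -6 + 4.4·5 = 16; r = 22 − 16 = 6
x=7: ŷ = -6 + 4.4·7 = 24.8; r = 22.8 − 24.8 = -2
x=8: ŷ = -6 + 4.4·8 = 29.2; r = 28.2 − 29.2 = -1
x=9: ŷ = -6 + 4.4·9 = 33.6; r = 35.6 − 33.6 = 2
x=10: ŷ = -6 + 4.4·10 = 38; r = 39 − 38 = 1
x=12: ŷ = -6 + 4.4·12 = 46.8; r = 44.8 − 46.8 = -2
SSE = 16 + 36 + 4 + 1 + 4 + 1 + 4 = 66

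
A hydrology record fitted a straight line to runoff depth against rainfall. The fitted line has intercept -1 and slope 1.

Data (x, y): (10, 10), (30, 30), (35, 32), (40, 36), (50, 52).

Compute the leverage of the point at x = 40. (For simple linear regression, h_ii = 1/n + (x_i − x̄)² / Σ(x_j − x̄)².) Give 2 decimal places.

x̄ = (10 + 30 + 35 + 40 + 50)/5 = 33
Σ(x − x̄)² = 529 + 9 + 4 + 49 + 289 = 880
h = 1/5 + (7)²/880 = 0.2 + 0.0556818 = 0.26

h = 0.26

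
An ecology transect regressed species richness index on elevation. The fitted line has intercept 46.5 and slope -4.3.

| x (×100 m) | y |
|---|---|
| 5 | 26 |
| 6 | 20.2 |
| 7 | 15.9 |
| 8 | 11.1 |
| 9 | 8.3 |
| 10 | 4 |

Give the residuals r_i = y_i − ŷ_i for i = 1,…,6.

x=5: ŷ = 46.5 − 4.3·5 = 25; r = 26 − 25 = 1
x=6: ŷ = 46.5 − 4.3·6 = 20.7; r = 20.2 − 20.7 = -0.5
x=7: ŷ = 46.5 − 4.3·7 = 16.4; r = 15.9 − 16.4 = -0.5
x=8: ŷ = 46.5 − 4.3·8 = 12.1; r = 11.1 − 12.1 = -1
x=9: ŷ = 46.5 − 4.3·9 = 7.8; r = 8.3 − 7.8 = 0.5
x=10: ŷ = 46.5 − 4.3·10 = 3.5; r = 4 − 3.5 = 0.5

1, -0.5, -0.5, -1, 0.5, 0.5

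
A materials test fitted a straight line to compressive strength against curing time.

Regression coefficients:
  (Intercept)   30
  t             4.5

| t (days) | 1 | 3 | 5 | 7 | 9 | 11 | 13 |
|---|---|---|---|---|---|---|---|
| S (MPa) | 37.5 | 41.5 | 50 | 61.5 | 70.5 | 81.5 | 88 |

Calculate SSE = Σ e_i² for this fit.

t=1: ŷ = 30 + 4.5·1 = 34.5; e = 37.5 − 34.5 = 3
t=3: ŷ = 30 + 4.5·3 = 43.5; e = 41.5 − 43.5 = -2
t=5: ŷ = 30 + 4.5·5 = 52.5; e = 50 − 52.5 = -2.5
t=7: ŷ = 30 + 4.5·7 = 61.5; e = 61.5 − 61.5 = 0
t=9: ŷ = 30 + 4.5·9 = 70.5; e = 70.5 − 70.5 = 0
t=11: ŷ = 30 + 4.5·11 = 79.5; e = 81.5 − 79.5 = 2
t=13: ŷ = 30 + 4.5·13 = 88.5; e = 88 − 88.5 = -0.5
SSE = 9 + 4 + 6.25 + 0 + 0 + 4 + 0.25 = 23.5

SSE = 23.5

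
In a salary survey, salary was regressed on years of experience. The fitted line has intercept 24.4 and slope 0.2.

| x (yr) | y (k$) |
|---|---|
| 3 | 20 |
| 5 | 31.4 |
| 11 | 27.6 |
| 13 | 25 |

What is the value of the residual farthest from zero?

x=3: ŷ = 24.4 + 0.2·3 = 25; r = 20 − 25 = -5
x=5: ŷ = 24.4 + 0.2·5 = 25.4; r = 31.4 − 25.4 = 6
x=11: ŷ = 24.4 + 0.2·11 = 26.6; r = 27.6 − 26.6 = 1
x=13: ŷ = 24.4 + 0.2·13 = 27; r = 25 − 27 = -2
Largest |r| is 6 at x = 5, residual 6.

r = 6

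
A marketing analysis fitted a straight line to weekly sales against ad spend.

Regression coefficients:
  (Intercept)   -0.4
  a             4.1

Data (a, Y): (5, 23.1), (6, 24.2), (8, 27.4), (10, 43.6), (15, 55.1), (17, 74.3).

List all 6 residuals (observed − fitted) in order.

3, 0, -5, 3, -6, 5

a=5: Ŷ = -0.4 + 4.1·5 = 20.1; e = 23.1 − 20.1 = 3
a=6: Ŷ = -0.4 + 4.1·6 = 24.2; e = 24.2 − 24.2 = 0
a=8: Ŷ = -0.4 + 4.1·8 = 32.4; e = 27.4 − 32.4 = -5
a=10: Ŷ = -0.4 + 4.1·10 = 40.6; e = 43.6 − 40.6 = 3
a=15: Ŷ = -0.4 + 4.1·15 = 61.1; e = 55.1 − 61.1 = -6
a=17: Ŷ = -0.4 + 4.1·17 = 69.3; e = 74.3 − 69.3 = 5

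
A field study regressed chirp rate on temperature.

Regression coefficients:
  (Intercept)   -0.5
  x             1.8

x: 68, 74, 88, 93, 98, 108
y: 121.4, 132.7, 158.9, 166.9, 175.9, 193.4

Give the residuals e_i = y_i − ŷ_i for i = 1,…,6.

x=68: ŷ = -0.5 + 1.8·68 = 121.9; e = 121.4 − 121.9 = -0.5
x=74: ŷ = -0.5 + 1.8·74 = 132.7; e = 132.7 − 132.7 = 0
x=88: ŷ = -0.5 + 1.8·88 = 157.9; e = 158.9 − 157.9 = 1
x=93: ŷ = -0.5 + 1.8·93 = 166.9; e = 166.9 − 166.9 = 0
x=98: ŷ = -0.5 + 1.8·98 = 175.9; e = 175.9 − 175.9 = 0
x=108: ŷ = -0.5 + 1.8·108 = 193.9; e = 193.4 − 193.9 = -0.5

-0.5, 0, 1, 0, 0, -0.5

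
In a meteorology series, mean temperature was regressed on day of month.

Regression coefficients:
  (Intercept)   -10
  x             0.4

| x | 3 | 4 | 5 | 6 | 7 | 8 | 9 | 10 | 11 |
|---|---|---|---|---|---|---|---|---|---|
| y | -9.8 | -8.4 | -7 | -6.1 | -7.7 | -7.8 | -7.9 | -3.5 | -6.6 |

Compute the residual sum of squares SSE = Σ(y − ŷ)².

x=3: ŷ = -10 + 0.4·3 = -8.8; r = -9.8 − (-8.8) = -1
x=4: ŷ = -10 + 0.4·4 = -8.4; r = -8.4 − (-8.4) = 0
x=5: ŷ = -10 + 0.4·5 = -8; r = -7 − (-8) = 1
x=6: ŷ = -10 + 0.4·6 = -7.6; r = -6.1 − (-7.6) = 1.5
x=7: ŷ = -10 + 0.4·7 = -7.2; r = -7.7 − (-7.2) = -0.5
x=8: ŷ = -10 + 0.4·8 = -6.8; r = -7.8 − (-6.8) = -1
x=9: ŷ = -10 + 0.4·9 = -6.4; r = -7.9 − (-6.4) = -1.5
x=10: ŷ = -10 + 0.4·10 = -6; r = -3.5 − (-6) = 2.5
x=11: ŷ = -10 + 0.4·11 = -5.6; r = -6.6 − (-5.6) = -1
SSE = 1 + 0 + 1 + 2.25 + 0.25 + 1 + 2.25 + 6.25 + 1 = 15

SSE = 15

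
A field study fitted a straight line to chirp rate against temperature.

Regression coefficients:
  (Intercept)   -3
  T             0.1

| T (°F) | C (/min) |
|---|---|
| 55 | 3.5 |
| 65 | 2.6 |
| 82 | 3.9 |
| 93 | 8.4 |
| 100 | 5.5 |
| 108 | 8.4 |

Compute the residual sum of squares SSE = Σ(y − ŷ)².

T=55: Ĉ = -3 + 0.1·55 = 2.5; e = 3.5 − 2.5 = 1
T=65: Ĉ = -3 + 0.1·65 = 3.5; e = 2.6 − 3.5 = -0.9
T=82: Ĉ = -3 + 0.1·82 = 5.2; e = 3.9 − 5.2 = -1.3
T=93: Ĉ = -3 + 0.1·93 = 6.3; e = 8.4 − 6.3 = 2.1
T=100: Ĉ = -3 + 0.1·100 = 7; e = 5.5 − 7 = -1.5
T=108: Ĉ = -3 + 0.1·108 = 7.8; e = 8.4 − 7.8 = 0.6
SSE = 1 + 0.81 + 1.69 + 4.41 + 2.25 + 0.36 = 10.52

SSE = 10.52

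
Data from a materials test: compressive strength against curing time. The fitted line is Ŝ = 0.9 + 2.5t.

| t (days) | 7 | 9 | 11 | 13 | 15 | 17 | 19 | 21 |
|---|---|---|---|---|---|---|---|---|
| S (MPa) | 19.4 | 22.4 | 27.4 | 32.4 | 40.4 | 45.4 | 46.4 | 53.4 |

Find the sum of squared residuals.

t=7: Ŝ = 0.9 + 2.5·7 = 18.4; e = 19.4 − 18.4 = 1
t=9: Ŝ = 0.9 + 2.5·9 = 23.4; e = 22.4 − 23.4 = -1
t=11: Ŝ = 0.9 + 2.5·11 = 28.4; e = 27.4 − 28.4 = -1
t=13: Ŝ = 0.9 + 2.5·13 = 33.4; e = 32.4 − 33.4 = -1
t=15: Ŝ = 0.9 + 2.5·15 = 38.4; e = 40.4 − 38.4 = 2
t=17: Ŝ = 0.9 + 2.5·17 = 43.4; e = 45.4 − 43.4 = 2
t=19: Ŝ = 0.9 + 2.5·19 = 48.4; e = 46.4 − 48.4 = -2
t=21: Ŝ = 0.9 + 2.5·21 = 53.4; e = 53.4 − 53.4 = 0
SSE = 1 + 1 + 1 + 1 + 4 + 4 + 4 + 0 = 16

SSE = 16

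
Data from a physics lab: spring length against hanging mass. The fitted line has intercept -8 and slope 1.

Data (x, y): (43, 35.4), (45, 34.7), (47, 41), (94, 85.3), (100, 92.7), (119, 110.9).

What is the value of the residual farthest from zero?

r = -2.3

x=43: ŷ = -8 + 43 = 35; r = 35.4 − 35 = 0.4
x=45: ŷ = -8 + 45 = 37; r = 34.7 − 37 = -2.3
x=47: ŷ = -8 + 47 = 39; r = 41 − 39 = 2
x=94: ŷ = -8 + 94 = 86; r = 85.3 − 86 = -0.7
x=100: ŷ = -8 + 100 = 92; r = 92.7 − 92 = 0.7
x=119: ŷ = -8 + 119 = 111; r = 110.9 − 111 = -0.1
Largest |r| is 2.3 at x = 45, residual -2.3.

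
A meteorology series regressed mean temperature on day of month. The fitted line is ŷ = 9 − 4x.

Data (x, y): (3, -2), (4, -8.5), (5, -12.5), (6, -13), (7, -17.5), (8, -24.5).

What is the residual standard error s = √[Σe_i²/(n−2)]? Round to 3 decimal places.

x=3: ŷ = 9 − 4·3 = -3; e = -2 − (-3) = 1
x=4: ŷ = 9 − 4·4 = -7; e = -8.5 − (-7) = -1.5
x=5: ŷ = 9 − 4·5 = -11; e = -12.5 − (-11) = -1.5
x=6: ŷ = 9 − 4·6 = -15; e = -13 − (-15) = 2
x=7: ŷ = 9 − 4·7 = -19; e = -17.5 − (-19) = 1.5
x=8: ŷ = 9 − 4·8 = -23; e = -24.5 − (-23) = -1.5
SSE = 1 + 2.25 + 2.25 + 4 + 2.25 + 2.25 = 14
s = √(14/4) = √3.5 ≈ 1.871

s = 1.871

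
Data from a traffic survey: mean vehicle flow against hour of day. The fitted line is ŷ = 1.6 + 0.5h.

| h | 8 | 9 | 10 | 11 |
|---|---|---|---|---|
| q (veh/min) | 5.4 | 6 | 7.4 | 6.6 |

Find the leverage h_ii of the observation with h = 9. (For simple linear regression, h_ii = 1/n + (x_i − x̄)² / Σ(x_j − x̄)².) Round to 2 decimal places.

h = 0.30

h̄ = (8 + 9 + 10 + 11)/4 = 9.5
Σ(h − h̄)² = 2.25 + 0.25 + 0.25 + 2.25 = 5
h = 1/4 + (-0.5)²/5 = 0.25 + 0.05 = 0.30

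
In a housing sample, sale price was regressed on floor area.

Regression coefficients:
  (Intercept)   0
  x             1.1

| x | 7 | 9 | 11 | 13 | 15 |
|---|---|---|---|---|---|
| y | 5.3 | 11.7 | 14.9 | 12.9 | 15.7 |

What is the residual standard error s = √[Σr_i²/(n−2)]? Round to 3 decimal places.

x=7: ŷ = 1.1·7 = 7.7; r = 5.3 − 7.7 = -2.4
x=9: ŷ = 1.1·9 = 9.9; r = 11.7 − 9.9 = 1.8
x=11: ŷ = 1.1·11 = 12.1; r = 14.9 − 12.1 = 2.8
x=13: ŷ = 1.1·13 = 14.3; r = 12.9 − 14.3 = -1.4
x=15: ŷ = 1.1·15 = 16.5; r = 15.7 − 16.5 = -0.8
SSE = 5.76 + 3.24 + 7.84 + 1.96 + 0.64 = 19.44
s = √(19.44/3) = √6.48 ≈ 2.546

s = 2.546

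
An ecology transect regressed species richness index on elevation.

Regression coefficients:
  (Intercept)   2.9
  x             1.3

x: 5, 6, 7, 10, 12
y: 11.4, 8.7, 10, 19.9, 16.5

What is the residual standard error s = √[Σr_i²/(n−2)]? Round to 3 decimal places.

x=5: ŷ = 2.9 + 1.3·5 = 9.4; r = 11.4 − 9.4 = 2
x=6: ŷ = 2.9 + 1.3·6 = 10.7; r = 8.7 − 10.7 = -2
x=7: ŷ = 2.9 + 1.3·7 = 12; r = 10 − 12 = -2
x=10: ŷ = 2.9 + 1.3·10 = 15.9; r = 19.9 − 15.9 = 4
x=12: ŷ = 2.9 + 1.3·12 = 18.5; r = 16.5 − 18.5 = -2
SSE = 4 + 4 + 4 + 16 + 4 = 32
s = √(32/3) = √10.6667 ≈ 3.266

s = 3.266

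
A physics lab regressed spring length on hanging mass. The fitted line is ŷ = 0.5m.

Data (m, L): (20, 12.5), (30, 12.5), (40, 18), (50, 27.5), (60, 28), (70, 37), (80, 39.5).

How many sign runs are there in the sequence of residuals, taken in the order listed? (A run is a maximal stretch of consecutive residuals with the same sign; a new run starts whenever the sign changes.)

m=20: ŷ = 0.5·20 = 10; r = 12.5 − 10 = 2.5
m=30: ŷ = 0.5·30 = 15; r = 12.5 − 15 = -2.5
m=40: ŷ = 0.5·40 = 20; r = 18 − 20 = -2
m=50: ŷ = 0.5·50 = 25; r = 27.5 − 25 = 2.5
m=60: ŷ = 0.5·60 = 30; r = 28 − 30 = -2
m=70: ŷ = 0.5·70 = 35; r = 37 − 35 = 2
m=80: ŷ = 0.5·80 = 40; r = 39.5 − 40 = -0.5
Signs: + − − + − + −
Runs: +×1, −×2, +×1, −×1, +×1, −×1 → 6

6 runs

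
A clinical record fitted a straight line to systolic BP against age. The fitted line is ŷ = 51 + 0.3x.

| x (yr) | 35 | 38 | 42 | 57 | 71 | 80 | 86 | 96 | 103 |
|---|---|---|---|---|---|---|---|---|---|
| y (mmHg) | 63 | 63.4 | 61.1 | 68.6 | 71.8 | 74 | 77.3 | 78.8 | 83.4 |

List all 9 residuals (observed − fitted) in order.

x=35: ŷ = 51 + 0.3·35 = 61.5; e = 63 − 61.5 = 1.5
x=38: ŷ = 51 + 0.3·38 = 62.4; e = 63.4 − 62.4 = 1
x=42: ŷ = 51 + 0.3·42 = 63.6; e = 61.1 − 63.6 = -2.5
x=57: ŷ = 51 + 0.3·57 = 68.1; e = 68.6 − 68.1 = 0.5
x=71: ŷ = 51 + 0.3·71 = 72.3; e = 71.8 − 72.3 = -0.5
x=80: ŷ = 51 + 0.3·80 = 75; e = 74 − 75 = -1
x=86: ŷ = 51 + 0.3·86 = 76.8; e = 77.3 − 76.8 = 0.5
x=96: ŷ = 51 + 0.3·96 = 79.8; e = 78.8 − 79.8 = -1
x=103: ŷ = 51 + 0.3·103 = 81.9; e = 83.4 − 81.9 = 1.5

1.5, 1, -2.5, 0.5, -0.5, -1, 0.5, -1, 1.5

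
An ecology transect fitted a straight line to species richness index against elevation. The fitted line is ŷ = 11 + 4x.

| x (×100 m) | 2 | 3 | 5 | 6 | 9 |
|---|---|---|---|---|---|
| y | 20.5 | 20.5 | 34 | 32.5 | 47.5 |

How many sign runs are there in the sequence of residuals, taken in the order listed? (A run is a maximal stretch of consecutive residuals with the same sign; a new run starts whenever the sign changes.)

5 runs

x=2: ŷ = 11 + 4·2 = 19; r = 20.5 − 19 = 1.5
x=3: ŷ = 11 + 4·3 = 23; r = 20.5 − 23 = -2.5
x=5: ŷ = 11 + 4·5 = 31; r = 34 − 31 = 3
x=6: ŷ = 11 + 4·6 = 35; r = 32.5 − 35 = -2.5
x=9: ŷ = 11 + 4·9 = 47; r = 47.5 − 47 = 0.5
Signs: + − + − +
Runs: +×1, −×1, +×1, −×1, +×1 → 5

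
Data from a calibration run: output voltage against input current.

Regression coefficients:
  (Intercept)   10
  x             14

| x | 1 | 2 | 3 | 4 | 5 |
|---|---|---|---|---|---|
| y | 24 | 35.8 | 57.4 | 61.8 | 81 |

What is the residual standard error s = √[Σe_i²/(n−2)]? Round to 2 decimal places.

x=1: ŷ = 10 + 14·1 = 24; e = 24 − 24 = 0
x=2: ŷ = 10 + 14·2 = 38; e = 35.8 − 38 = -2.2
x=3: ŷ = 10 + 14·3 = 52; e = 57.4 − 52 = 5.4
x=4: ŷ = 10 + 14·4 = 66; e = 61.8 − 66 = -4.2
x=5: ŷ = 10 + 14·5 = 80; e = 81 − 80 = 1
SSE = 0 + 4.84 + 29.16 + 17.64 + 1 = 52.64
s = √(52.64/3) = √17.5467 ≈ 4.19

s = 4.19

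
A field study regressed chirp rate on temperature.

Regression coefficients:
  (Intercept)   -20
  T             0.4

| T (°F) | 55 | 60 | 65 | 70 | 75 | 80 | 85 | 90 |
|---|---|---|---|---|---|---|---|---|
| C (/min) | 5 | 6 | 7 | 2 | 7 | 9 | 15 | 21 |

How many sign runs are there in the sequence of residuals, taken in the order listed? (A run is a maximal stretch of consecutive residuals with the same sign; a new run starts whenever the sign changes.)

3 runs

T=55: ŷ = -20 + 0.4·55 = 2; r = 5 − 2 = 3
T=60: ŷ = -20 + 0.4·60 = 4; r = 6 − 4 = 2
T=65: ŷ = -20 + 0.4·65 = 6; r = 7 − 6 = 1
T=70: ŷ = -20 + 0.4·70 = 8; r = 2 − 8 = -6
T=75: ŷ = -20 + 0.4·75 = 10; r = 7 − 10 = -3
T=80: ŷ = -20 + 0.4·80 = 12; r = 9 − 12 = -3
T=85: ŷ = -20 + 0.4·85 = 14; r = 15 − 14 = 1
T=90: ŷ = -20 + 0.4·90 = 16; r = 21 − 16 = 5
Signs: + + + − − − + +
Runs: +×3, −×3, +×2 → 3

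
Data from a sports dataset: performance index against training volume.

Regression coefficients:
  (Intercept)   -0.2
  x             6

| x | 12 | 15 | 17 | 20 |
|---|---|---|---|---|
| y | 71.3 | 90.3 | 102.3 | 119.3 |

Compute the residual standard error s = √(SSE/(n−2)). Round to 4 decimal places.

s = 0.7071

x=12: ŷ = -0.2 + 6·12 = 71.8; e = 71.3 − 71.8 = -0.5
x=15: ŷ = -0.2 + 6·15 = 89.8; e = 90.3 − 89.8 = 0.5
x=17: ŷ = -0.2 + 6·17 = 101.8; e = 102.3 − 101.8 = 0.5
x=20: ŷ = -0.2 + 6·20 = 119.8; e = 119.3 − 119.8 = -0.5
SSE = 0.25 + 0.25 + 0.25 + 0.25 = 1
s = √(1/2) = √0.5 ≈ 0.7071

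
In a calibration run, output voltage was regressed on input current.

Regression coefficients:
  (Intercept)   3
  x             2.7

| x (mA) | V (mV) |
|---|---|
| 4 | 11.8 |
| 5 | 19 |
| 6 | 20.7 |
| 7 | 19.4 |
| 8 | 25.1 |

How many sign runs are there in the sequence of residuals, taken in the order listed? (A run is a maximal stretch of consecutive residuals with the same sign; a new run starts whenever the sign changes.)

x=4: V̂ = 3 + 2.7·4 = 13.8; e = 11.8 − 13.8 = -2
x=5: V̂ = 3 + 2.7·5 = 16.5; e = 19 − 16.5 = 2.5
x=6: V̂ = 3 + 2.7·6 = 19.2; e = 20.7 − 19.2 = 1.5
x=7: V̂ = 3 + 2.7·7 = 21.9; e = 19.4 − 21.9 = -2.5
x=8: V̂ = 3 + 2.7·8 = 24.6; e = 25.1 − 24.6 = 0.5
Signs: − + + − +
Runs: −×1, +×2, −×1, +×1 → 4

4 runs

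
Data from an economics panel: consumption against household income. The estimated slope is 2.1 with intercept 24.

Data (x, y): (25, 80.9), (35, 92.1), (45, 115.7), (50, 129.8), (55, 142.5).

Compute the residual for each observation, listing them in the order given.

x=25: ŷ = 24 + 2.1·25 = 76.5; r = 80.9 − 76.5 = 4.4
x=35: ŷ = 24 + 2.1·35 = 97.5; r = 92.1 − 97.5 = -5.4
x=45: ŷ = 24 + 2.1·45 = 118.5; r = 115.7 − 118.5 = -2.8
x=50: ŷ = 24 + 2.1·50 = 129; r = 129.8 − 129 = 0.8
x=55: ŷ = 24 + 2.1·55 = 139.5; r = 142.5 − 139.5 = 3

4.4, -5.4, -2.8, 0.8, 3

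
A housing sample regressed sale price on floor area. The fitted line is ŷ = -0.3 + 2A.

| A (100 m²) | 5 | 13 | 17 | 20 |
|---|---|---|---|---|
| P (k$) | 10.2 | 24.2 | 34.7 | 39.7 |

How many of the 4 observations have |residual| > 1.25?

1

A=5: ŷ = -0.3 + 2·5 = 9.7; e = 10.2 − 9.7 = 0.5
A=13: ŷ = -0.3 + 2·13 = 25.7; e = 24.2 − 25.7 = -1.5
A=17: ŷ = -0.3 + 2·17 = 33.7; e = 34.7 − 33.7 = 1
A=20: ŷ = -0.3 + 2·20 = 39.7; e = 39.7 − 39.7 = 0
|e| > 1.25: A=13 (|e|=1.5) → 1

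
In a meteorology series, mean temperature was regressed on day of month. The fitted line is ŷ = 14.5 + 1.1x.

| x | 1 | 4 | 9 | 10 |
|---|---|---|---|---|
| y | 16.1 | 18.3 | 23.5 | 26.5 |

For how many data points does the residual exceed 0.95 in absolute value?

x=1: ŷ = 14.5 + 1.1·1 = 15.6; r = 16.1 − 15.6 = 0.5
x=4: ŷ = 14.5 + 1.1·4 = 18.9; r = 18.3 − 18.9 = -0.6
x=9: ŷ = 14.5 + 1.1·9 = 24.4; r = 23.5 − 24.4 = -0.9
x=10: ŷ = 14.5 + 1.1·10 = 25.5; r = 26.5 − 25.5 = 1
|r| > 0.95: x=10 (|r|=1) → 1

1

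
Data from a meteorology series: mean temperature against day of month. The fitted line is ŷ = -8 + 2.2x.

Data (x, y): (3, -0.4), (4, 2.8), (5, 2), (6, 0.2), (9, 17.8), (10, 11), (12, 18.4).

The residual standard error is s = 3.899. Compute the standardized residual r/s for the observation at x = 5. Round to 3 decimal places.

ŷ = -8 + 2.2·5 = 3
r = 2 − 3 = -1
r/s = -1 / 3.899 = -0.256

-0.256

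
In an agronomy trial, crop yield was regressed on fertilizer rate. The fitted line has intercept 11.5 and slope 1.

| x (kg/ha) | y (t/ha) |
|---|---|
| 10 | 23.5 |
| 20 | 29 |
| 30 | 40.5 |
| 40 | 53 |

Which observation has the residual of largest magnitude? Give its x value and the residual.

x = 20, e = -2.5

x=10: ŷ = 11.5 + 10 = 21.5; e = 23.5 − 21.5 = 2
x=20: ŷ = 11.5 + 20 = 31.5; e = 29 − 31.5 = -2.5
x=30: ŷ = 11.5 + 30 = 41.5; e = 40.5 − 41.5 = -1
x=40: ŷ = 11.5 + 40 = 51.5; e = 53 − 51.5 = 1.5
Largest |e| is 2.5 at x = 20, residual -2.5.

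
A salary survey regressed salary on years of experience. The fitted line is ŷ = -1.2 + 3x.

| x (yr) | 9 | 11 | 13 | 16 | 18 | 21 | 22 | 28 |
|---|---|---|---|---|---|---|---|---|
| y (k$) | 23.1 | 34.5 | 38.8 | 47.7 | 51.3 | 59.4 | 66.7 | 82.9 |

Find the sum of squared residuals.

SSE = 28.02

x=9: ŷ = -1.2 + 3·9 = 25.8; e = 23.1 − 25.8 = -2.7
x=11: ŷ = -1.2 + 3·11 = 31.8; e = 34.5 − 31.8 = 2.7
x=13: ŷ = -1.2 + 3·13 = 37.8; e = 38.8 − 37.8 = 1
x=16: ŷ = -1.2 + 3·16 = 46.8; e = 47.7 − 46.8 = 0.9
x=18: ŷ = -1.2 + 3·18 = 52.8; e = 51.3 − 52.8 = -1.5
x=21: ŷ = -1.2 + 3·21 = 61.8; e = 59.4 − 61.8 = -2.4
x=22: ŷ = -1.2 + 3·22 = 64.8; e = 66.7 − 64.8 = 1.9
x=28: ŷ = -1.2 + 3·28 = 82.8; e = 82.9 − 82.8 = 0.1
SSE = 7.29 + 7.29 + 1 + 0.81 + 2.25 + 5.76 + 3.61 + 0.01 = 28.02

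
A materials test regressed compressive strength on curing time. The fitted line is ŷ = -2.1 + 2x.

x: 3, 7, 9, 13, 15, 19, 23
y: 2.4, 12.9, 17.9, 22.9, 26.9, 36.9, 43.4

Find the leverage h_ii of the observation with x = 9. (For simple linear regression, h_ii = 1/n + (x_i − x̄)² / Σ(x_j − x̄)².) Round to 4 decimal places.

h = 0.1902

x̄ = (3 + 7 + 9 + 13 + 15 + 19 + 23)/7 = 12.7143
Σ(x − x̄)² = 94.3673 + 32.6531 + 13.7959 + 0.0816327 + 5.22449 + 39.5102 + 105.796 = 291.429
h = 1/7 + (-3.71429)²/291.429 = 0.142857 + 0.0473389 = 0.1902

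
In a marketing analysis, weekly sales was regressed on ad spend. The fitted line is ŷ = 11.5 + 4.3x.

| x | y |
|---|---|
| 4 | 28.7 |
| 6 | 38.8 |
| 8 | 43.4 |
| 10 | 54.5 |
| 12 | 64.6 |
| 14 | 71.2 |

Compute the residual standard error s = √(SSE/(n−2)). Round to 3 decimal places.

x=4: ŷ = 11.5 + 4.3·4 = 28.7; e = 28.7 − 28.7 = 0
x=6: ŷ = 11.5 + 4.3·6 = 37.3; e = 38.8 − 37.3 = 1.5
x=8: ŷ = 11.5 + 4.3·8 = 45.9; e = 43.4 − 45.9 = -2.5
x=10: ŷ = 11.5 + 4.3·10 = 54.5; e = 54.5 − 54.5 = 0
x=12: ŷ = 11.5 + 4.3·12 = 63.1; e = 64.6 − 63.1 = 1.5
x=14: ŷ = 11.5 + 4.3·14 = 71.7; e = 71.2 − 71.7 = -0.5
SSE = 0 + 2.25 + 6.25 + 0 + 2.25 + 0.25 = 11
s = √(11/4) = √2.75 ≈ 1.658

s = 1.658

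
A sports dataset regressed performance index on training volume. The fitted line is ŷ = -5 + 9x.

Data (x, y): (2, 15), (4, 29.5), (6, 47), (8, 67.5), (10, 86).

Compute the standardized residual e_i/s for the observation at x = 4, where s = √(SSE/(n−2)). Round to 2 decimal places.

x=2: ŷ = -5 + 9·2 = 13; e = 15 − 13 = 2
x=4: ŷ = -5 + 9·4 = 31; e = 29.5 − 31 = -1.5
x=6: ŷ = -5 + 9·6 = 49; e = 47 − 49 = -2
x=8: ŷ = -5 + 9·8 = 67; e = 67.5 − 67 = 0.5
x=10: ŷ = -5 + 9·10 = 85; e = 86 − 85 = 1
SSE = 4 + 2.25 + 4 + 0.25 + 1 = 11.5
s = √(11.5/3) = 1.95789
e/s = -1.5 / 1.95789 = -0.77

-0.77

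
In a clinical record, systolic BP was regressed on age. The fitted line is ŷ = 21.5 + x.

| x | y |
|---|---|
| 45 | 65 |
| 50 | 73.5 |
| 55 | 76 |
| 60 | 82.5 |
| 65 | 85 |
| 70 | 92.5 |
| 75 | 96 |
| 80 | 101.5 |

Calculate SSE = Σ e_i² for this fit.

x=45: ŷ = 21.5 + 45 = 66.5; e = 65 − 66.5 = -1.5
x=50: ŷ = 21.5 + 50 = 71.5; e = 73.5 − 71.5 = 2
x=55: ŷ = 21.5 + 55 = 76.5; e = 76 − 76.5 = -0.5
x=60: ŷ = 21.5 + 60 = 81.5; e = 82.5 − 81.5 = 1
x=65: ŷ = 21.5 + 65 = 86.5; e = 85 − 86.5 = -1.5
x=70: ŷ = 21.5 + 70 = 91.5; e = 92.5 − 91.5 = 1
x=75: ŷ = 21.5 + 75 = 96.5; e = 96 − 96.5 = -0.5
x=80: ŷ = 21.5 + 80 = 101.5; e = 101.5 − 101.5 = 0
SSE = 2.25 + 4 + 0.25 + 1 + 2.25 + 1 + 0.25 + 0 = 11

SSE = 11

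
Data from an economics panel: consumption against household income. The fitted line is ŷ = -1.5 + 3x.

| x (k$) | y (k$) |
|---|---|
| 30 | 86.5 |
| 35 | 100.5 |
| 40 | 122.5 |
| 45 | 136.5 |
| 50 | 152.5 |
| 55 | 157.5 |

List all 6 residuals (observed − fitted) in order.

x=30: ŷ = -1.5 + 3·30 = 88.5; r = 86.5 − 88.5 = -2
x=35: ŷ = -1.5 + 3·35 = 103.5; r = 100.5 − 103.5 = -3
x=40: ŷ = -1.5 + 3·40 = 118.5; r = 122.5 − 118.5 = 4
x=45: ŷ = -1.5 + 3·45 = 133.5; r = 136.5 − 133.5 = 3
x=50: ŷ = -1.5 + 3·50 = 148.5; r = 152.5 − 148.5 = 4
x=55: ŷ = -1.5 + 3·55 = 163.5; r = 157.5 − 163.5 = -6

-2, -3, 4, 3, 4, -6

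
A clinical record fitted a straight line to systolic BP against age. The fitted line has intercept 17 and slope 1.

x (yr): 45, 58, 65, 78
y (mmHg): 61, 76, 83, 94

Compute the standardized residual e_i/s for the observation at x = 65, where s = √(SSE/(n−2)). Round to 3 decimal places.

x=45: ŷ = 17 + 45 = 62; e = 61 − 62 = -1
x=58: ŷ = 17 + 58 = 75; e = 76 − 75 = 1
x=65: ŷ = 17 + 65 = 82; e = 83 − 82 = 1
x=78: ŷ = 17 + 78 = 95; e = 94 − 95 = -1
SSE = 1 + 1 + 1 + 1 = 4
s = √(4/2) = 1.41421
e/s = 1 / 1.41421 = 0.707

0.707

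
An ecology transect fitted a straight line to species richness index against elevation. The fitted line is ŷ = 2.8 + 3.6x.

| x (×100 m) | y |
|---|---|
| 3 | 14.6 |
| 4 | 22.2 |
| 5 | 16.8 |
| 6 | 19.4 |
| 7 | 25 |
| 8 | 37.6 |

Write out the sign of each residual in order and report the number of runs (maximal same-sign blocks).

3 runs

x=3: ŷ = 2.8 + 3.6·3 = 13.6; e = 14.6 − 13.6 = 1
x=4: ŷ = 2.8 + 3.6·4 = 17.2; e = 22.2 − 17.2 = 5
x=5: ŷ = 2.8 + 3.6·5 = 20.8; e = 16.8 − 20.8 = -4
x=6: ŷ = 2.8 + 3.6·6 = 24.4; e = 19.4 − 24.4 = -5
x=7: ŷ = 2.8 + 3.6·7 = 28; e = 25 − 28 = -3
x=8: ŷ = 2.8 + 3.6·8 = 31.6; e = 37.6 − 31.6 = 6
Signs: + + − − − +
Runs: +×2, −×3, +×1 → 3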